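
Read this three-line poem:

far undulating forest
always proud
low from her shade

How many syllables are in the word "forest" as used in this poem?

"forest" has 2 syllables.

2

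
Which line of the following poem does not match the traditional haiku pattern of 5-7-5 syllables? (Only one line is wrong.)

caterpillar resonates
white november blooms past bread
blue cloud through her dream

The first line

Line 1: caterpillar(4) + resonates(3) = 7 (expected 5)
Line 2: white(1) + november(3) + blooms(1) + past(1) + bread(1) = 7 ✓
Line 3: blue(1) + cloud(1) + through(1) + her(1) + dream(1) = 5 ✓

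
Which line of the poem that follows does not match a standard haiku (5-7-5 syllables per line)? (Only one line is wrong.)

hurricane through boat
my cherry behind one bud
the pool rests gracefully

Line 3

Line 1: hurricane (3), through (1), boat (1) → 5 ✓
Line 2: my (1), cherry (2), behind (2), one (1), bud (1) → 7 ✓
Line 3: the (1), pool (1), rests (1), gracefully (3) → 6 (expected 5)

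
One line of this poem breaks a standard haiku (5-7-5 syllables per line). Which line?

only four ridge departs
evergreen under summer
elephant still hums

Line 1

Line 1: "only four ridge departs": 2+1+1+2 = 6 (expected 5)
Line 2: "evergreen under summer": 3+2+2 = 7 ✓
Line 3: "elephant still hums": 3+1+1 = 5 ✓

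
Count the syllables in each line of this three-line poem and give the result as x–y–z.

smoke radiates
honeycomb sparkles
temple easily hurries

Line 1: "smoke radiates": 1+3 = 4
Line 2: "honeycomb sparkles": 3+2 = 5
Line 3: "temple easily hurries": 2+3+2 = 7

4–5–7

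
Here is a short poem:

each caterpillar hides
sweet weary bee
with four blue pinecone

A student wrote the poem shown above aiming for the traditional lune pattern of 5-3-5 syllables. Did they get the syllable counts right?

Line 1: each (1), caterpillar (4), hides (1) → 6 (expected 5)
Line 2: sweet (1), weary (2), bee (1) → 4 (expected 3)
Line 3: with (1), four (1), blue (1), pinecone (2) → 5 ✓

No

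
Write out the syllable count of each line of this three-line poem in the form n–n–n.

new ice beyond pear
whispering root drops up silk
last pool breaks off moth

Line 1: new (1), ice (1), beyond (2), pear (1) → 5
Line 2: whispering (3), root (1), drops (1), up (1), silk (1) → 7
Line 3: last (1), pool (1), breaks (1), off (1), moth (1) → 5

5–7–5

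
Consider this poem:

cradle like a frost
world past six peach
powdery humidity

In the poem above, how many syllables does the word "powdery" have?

"powdery" has 3 syllables.

3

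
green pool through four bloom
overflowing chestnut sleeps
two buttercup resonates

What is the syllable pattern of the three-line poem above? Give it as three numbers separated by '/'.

5/7/7

Line 1: "green pool through four bloom": 1+1+1+1+1 = 5
Line 2: "overflowing chestnut sleeps": 4+2+1 = 7
Line 3: "two buttercup resonates": 1+3+3 = 7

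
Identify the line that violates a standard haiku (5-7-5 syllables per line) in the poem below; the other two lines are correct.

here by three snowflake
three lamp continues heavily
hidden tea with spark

Line 2

Line 1: here(1) + by(1) + three(1) + snowflake(2) = 5 ✓
Line 2: three(1) + lamp(1) + continues(3) + heavily(3) = 8 (expected 7)
Line 3: hidden(2) + tea(1) + with(1) + spark(1) = 5 ✓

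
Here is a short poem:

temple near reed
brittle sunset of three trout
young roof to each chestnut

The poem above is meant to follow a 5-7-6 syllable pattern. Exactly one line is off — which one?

Line 1

Line 1: temple(2) + near(1) + reed(1) = 4 (expected 5)
Line 2: brittle(2) + sunset(2) + of(1) + three(1) + trout(1) = 7 ✓
Line 3: young(1) + roof(1) + to(1) + each(1) + chestnut(2) = 6 ✓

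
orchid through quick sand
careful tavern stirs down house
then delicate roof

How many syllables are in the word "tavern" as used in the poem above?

"tavern" has 2 syllables.

2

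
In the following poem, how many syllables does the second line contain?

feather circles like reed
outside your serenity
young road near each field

7

The second line: outside(2) + your(1) + serenity(4) = 7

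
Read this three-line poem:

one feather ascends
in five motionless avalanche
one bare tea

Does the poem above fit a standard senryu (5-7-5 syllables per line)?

Line 1: one (1), feather (2), ascends (2) → 5 ✓
Line 2: in (1), five (1), motionless (3), avalanche (3) → 8 (expected 7)
Line 3: one (1), bare (1), tea (1) → 3 (expected 5)

No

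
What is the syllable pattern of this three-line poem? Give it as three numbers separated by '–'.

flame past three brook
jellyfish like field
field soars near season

4–5–5

Line 1: flame(1) + past(1) + three(1) + brook(1) = 4
Line 2: jellyfish(3) + like(1) + field(1) = 5
Line 3: field(1) + soars(1) + near(1) + season(2) = 5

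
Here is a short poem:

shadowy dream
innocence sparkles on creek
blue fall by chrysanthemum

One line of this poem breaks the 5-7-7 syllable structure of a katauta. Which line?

Line 1: "shadowy dream": 3+1 = 4 (expected 5)
Line 2: "innocence sparkles on creek": 3+2+1+1 = 7 ✓
Line 3: "blue fall by chrysanthemum": 1+1+1+4 = 7 ✓

Line 1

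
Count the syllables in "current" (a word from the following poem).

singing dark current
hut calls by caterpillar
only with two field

2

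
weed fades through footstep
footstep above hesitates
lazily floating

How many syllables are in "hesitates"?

"hesitates" has 3 syllables.

3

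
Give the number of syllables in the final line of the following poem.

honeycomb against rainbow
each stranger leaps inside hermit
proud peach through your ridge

The final line: proud (1), peach (1), through (1), your (1), ridge (1) → 5

5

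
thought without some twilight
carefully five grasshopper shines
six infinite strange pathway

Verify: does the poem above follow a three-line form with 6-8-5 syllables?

Line 1: thought(1) + without(2) + some(1) + twilight(2) = 6 ✓
Line 2: carefully(3) + five(1) + grasshopper(3) + shines(1) = 8 ✓
Line 3: six(1) + infinite(3) + strange(1) + pathway(2) = 7 (expected 5)

No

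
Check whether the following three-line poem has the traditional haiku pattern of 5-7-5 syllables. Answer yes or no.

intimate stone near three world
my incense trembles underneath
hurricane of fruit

No

Line 1: intimate(3) + stone(1) + near(1) + three(1) + world(1) = 7 (expected 5)
Line 2: my(1) + incense(2) + trembles(2) + underneath(3) = 8 (expected 7)
Line 3: hurricane(3) + of(1) + fruit(1) = 5 ✓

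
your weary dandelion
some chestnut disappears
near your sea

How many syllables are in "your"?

"your" has 1 syllable.

1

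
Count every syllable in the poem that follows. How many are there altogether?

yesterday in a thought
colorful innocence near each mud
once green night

18

Line 1: yesterday (3), in (1), a (1), thought (1) → 6
Line 2: colorful (3), innocence (3), near (1), each (1), mud (1) → 9
Line 3: once (1), green (1), night (1) → 3
Total: 6 + 9 + 3 = 18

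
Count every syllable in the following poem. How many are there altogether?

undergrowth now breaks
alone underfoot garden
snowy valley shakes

17

Line 1: undergrowth(3) + now(1) + breaks(1) = 5
Line 2: alone(2) + underfoot(3) + garden(2) = 7
Line 3: snowy(2) + valley(2) + shakes(1) = 5
Total: 5 + 7 + 5 = 17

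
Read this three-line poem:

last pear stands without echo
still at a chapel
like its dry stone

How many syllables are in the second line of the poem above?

The second line: still (1), at (1), a (1), chapel (2) → 5

5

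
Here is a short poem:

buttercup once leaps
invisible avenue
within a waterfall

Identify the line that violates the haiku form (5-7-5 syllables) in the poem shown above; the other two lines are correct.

Line 3

Line 1: "buttercup once leaps": 3+1+1 = 5 ✓
Line 2: "invisible avenue": 4+3 = 7 ✓
Line 3: "within a waterfall": 2+1+3 = 6 (expected 5)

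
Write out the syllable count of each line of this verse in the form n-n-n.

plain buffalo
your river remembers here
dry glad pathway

Line 1: plain (1), buffalo (3) → 4
Line 2: your (1), river (2), remembers (3), here (1) → 7
Line 3: dry (1), glad (1), pathway (2) → 4

4-7-4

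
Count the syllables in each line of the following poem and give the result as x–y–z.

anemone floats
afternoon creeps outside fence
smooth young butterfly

5–7–5

Line 1: anemone(4) + floats(1) = 5
Line 2: afternoon(3) + creeps(1) + outside(2) + fence(1) = 7
Line 3: smooth(1) + young(1) + butterfly(3) = 5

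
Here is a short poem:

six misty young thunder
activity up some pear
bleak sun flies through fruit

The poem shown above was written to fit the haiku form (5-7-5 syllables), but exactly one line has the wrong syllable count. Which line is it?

Line 1: six (1), misty (2), young (1), thunder (2) → 6 (expected 5)
Line 2: activity (4), up (1), some (1), pear (1) → 7 ✓
Line 3: bleak (1), sun (1), flies (1), through (1), fruit (1) → 5 ✓

The first line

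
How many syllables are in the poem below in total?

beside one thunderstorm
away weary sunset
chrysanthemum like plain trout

Line 1: beside (2), one (1), thunderstorm (3) → 6
Line 2: away (2), weary (2), sunset (2) → 6
Line 3: chrysanthemum (4), like (1), plain (1), trout (1) → 7
Total: 6 + 6 + 7 = 19

19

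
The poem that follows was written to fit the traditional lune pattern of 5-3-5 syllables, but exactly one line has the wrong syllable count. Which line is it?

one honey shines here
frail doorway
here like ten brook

Line 1: "one honey shines here": 1+2+1+1 = 5 ✓
Line 2: "frail doorway": 1+2 = 3 ✓
Line 3: "here like ten brook": 1+1+1+1 = 4 (expected 5)

The third line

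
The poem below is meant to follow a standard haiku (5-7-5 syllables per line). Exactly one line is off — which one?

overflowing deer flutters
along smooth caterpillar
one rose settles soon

Line 1

Line 1: overflowing (4), deer (1), flutters (2) → 7 (expected 5)
Line 2: along (2), smooth (1), caterpillar (4) → 7 ✓
Line 3: one (1), rose (1), settles (2), soon (1) → 5 ✓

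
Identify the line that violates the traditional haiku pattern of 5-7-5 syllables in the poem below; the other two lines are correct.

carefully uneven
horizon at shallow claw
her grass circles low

Line 1: carefully(3) + uneven(3) = 6 (expected 5)
Line 2: horizon(3) + at(1) + shallow(2) + claw(1) = 7 ✓
Line 3: her(1) + grass(1) + circles(2) + low(1) = 5 ✓

Line 1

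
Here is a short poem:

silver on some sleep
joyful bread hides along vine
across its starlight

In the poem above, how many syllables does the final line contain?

The final line: across (2), its (1), starlight (2) → 5

5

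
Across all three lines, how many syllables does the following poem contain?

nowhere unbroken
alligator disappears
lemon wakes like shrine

17

Line 1: "nowhere unbroken": 2+3 = 5
Line 2: "alligator disappears": 4+3 = 7
Line 3: "lemon wakes like shrine": 2+1+1+1 = 5
Total: 5 + 7 + 5 = 17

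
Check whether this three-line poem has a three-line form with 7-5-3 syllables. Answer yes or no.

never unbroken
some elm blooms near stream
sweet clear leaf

No

Line 1: "never unbroken": 2+3 = 5 (expected 7)
Line 2: "some elm blooms near stream": 1+1+1+1+1 = 5 ✓
Line 3: "sweet clear leaf": 1+1+1 = 3 ✓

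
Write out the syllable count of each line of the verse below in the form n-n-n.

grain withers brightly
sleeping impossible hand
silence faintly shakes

5-7-5

Line 1: grain (1), withers (2), brightly (2) → 5
Line 2: sleeping (2), impossible (4), hand (1) → 7
Line 3: silence (2), faintly (2), shakes (1) → 5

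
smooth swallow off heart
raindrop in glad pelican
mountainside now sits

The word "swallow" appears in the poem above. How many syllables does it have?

"swallow" has 2 syllables.

2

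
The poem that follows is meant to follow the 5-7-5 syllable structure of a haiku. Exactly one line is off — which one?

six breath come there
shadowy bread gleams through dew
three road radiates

Line 1: six(1) + breath(1) + come(1) + there(1) = 4 (expected 5)
Line 2: shadowy(3) + bread(1) + gleams(1) + through(1) + dew(1) = 7 ✓
Line 3: three(1) + road(1) + radiates(3) = 5 ✓

The first line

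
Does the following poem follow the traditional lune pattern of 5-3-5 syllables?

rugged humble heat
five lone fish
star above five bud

Yes

Line 1: "rugged humble heat": 2+2+1 = 5 ✓
Line 2: "five lone fish": 1+1+1 = 3 ✓
Line 3: "star above five bud": 1+2+1+1 = 5 ✓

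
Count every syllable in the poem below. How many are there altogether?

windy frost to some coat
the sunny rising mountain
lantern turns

16

Line 1: "windy frost to some coat": 2+1+1+1+1 = 6
Line 2: "the sunny rising mountain": 1+2+2+2 = 7
Line 3: "lantern turns": 2+1 = 3
Total: 6 + 7 + 3 = 16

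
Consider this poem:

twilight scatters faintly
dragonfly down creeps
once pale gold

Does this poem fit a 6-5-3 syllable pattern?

Yes

Line 1: "twilight scatters faintly": 2+2+2 = 6 ✓
Line 2: "dragonfly down creeps": 3+1+1 = 5 ✓
Line 3: "once pale gold": 1+1+1 = 3 ✓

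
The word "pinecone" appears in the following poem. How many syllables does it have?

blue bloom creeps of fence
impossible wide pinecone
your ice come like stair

2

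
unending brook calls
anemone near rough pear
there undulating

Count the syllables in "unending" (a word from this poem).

3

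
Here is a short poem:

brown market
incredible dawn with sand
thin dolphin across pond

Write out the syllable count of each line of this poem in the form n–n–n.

Line 1: brown(1) + market(2) = 3
Line 2: incredible(4) + dawn(1) + with(1) + sand(1) = 7
Line 3: thin(1) + dolphin(2) + across(2) + pond(1) = 6

3–7–6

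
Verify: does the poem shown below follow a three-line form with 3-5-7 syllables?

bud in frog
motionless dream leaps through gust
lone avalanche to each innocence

No

Line 1: "bud in frog": 1+1+1 = 3 ✓
Line 2: "motionless dream leaps through gust": 3+1+1+1+1 = 7 (expected 5)
Line 3: "lone avalanche to each innocence": 1+3+1+1+3 = 9 (expected 7)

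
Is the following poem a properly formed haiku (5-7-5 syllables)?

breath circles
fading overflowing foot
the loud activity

Line 1: "breath circles": 1+2 = 3 (expected 5)
Line 2: "fading overflowing foot": 2+4+1 = 7 ✓
Line 3: "the loud activity": 1+1+4 = 6 (expected 5)

No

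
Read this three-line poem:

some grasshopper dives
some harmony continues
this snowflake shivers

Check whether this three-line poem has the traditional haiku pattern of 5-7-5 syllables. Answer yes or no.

Yes

Line 1: "some grasshopper dives": 1+3+1 = 5 ✓
Line 2: "some harmony continues": 1+3+3 = 7 ✓
Line 3: "this snowflake shivers": 1+2+2 = 5 ✓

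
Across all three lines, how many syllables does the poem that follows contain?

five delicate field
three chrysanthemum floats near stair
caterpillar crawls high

Line 1: "five delicate field": 1+3+1 = 5
Line 2: "three chrysanthemum floats near stair": 1+4+1+1+1 = 8
Line 3: "caterpillar crawls high": 4+1+1 = 6
Total: 5 + 8 + 6 = 19

19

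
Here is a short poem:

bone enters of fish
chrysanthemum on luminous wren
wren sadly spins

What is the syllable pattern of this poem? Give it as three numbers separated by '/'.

5/9/4

Line 1: "bone enters of fish": 1+2+1+1 = 5
Line 2: "chrysanthemum on luminous wren": 4+1+3+1 = 9
Line 3: "wren sadly spins": 1+2+1 = 4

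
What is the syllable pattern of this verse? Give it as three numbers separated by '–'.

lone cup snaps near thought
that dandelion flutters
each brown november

Line 1: "lone cup snaps near thought": 1+1+1+1+1 = 5
Line 2: "that dandelion flutters": 1+4+2 = 7
Line 3: "each brown november": 1+1+3 = 5

5–7–5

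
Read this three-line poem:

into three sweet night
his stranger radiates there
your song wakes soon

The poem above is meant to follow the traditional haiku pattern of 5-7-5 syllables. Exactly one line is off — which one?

Line 3

Line 1: into(2) + three(1) + sweet(1) + night(1) = 5 ✓
Line 2: his(1) + stranger(2) + radiates(3) + there(1) = 7 ✓
Line 3: your(1) + song(1) + wakes(1) + soon(1) = 4 (expected 5)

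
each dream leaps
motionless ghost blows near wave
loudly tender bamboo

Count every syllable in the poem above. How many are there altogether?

Line 1: "each dream leaps": 1+1+1 = 3
Line 2: "motionless ghost blows near wave": 3+1+1+1+1 = 7
Line 3: "loudly tender bamboo": 2+2+2 = 6
Total: 3 + 7 + 6 = 16

16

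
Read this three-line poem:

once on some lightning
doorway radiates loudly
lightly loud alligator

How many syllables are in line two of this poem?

Line two: "doorway radiates loudly": 2+3+2 = 7

7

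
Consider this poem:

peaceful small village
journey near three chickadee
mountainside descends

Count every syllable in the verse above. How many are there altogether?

Line 1: peaceful (2), small (1), village (2) → 5
Line 2: journey (2), near (1), three (1), chickadee (3) → 7
Line 3: mountainside (3), descends (2) → 5
Total: 5 + 7 + 5 = 17

17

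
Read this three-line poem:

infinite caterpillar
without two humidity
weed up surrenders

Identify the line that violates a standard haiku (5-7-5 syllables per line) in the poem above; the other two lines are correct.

Line 1: "infinite caterpillar": 3+4 = 7 (expected 5)
Line 2: "without two humidity": 2+1+4 = 7 ✓
Line 3: "weed up surrenders": 1+1+3 = 5 ✓

Line 1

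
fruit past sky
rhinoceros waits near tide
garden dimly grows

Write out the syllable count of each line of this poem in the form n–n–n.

3–7–5

Line 1: fruit(1) + past(1) + sky(1) = 3
Line 2: rhinoceros(4) + waits(1) + near(1) + tide(1) = 7
Line 3: garden(2) + dimly(2) + grows(1) = 5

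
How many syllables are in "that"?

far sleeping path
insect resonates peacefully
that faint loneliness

1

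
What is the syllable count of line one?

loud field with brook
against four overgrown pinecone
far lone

Line one: "loud field with brook": 1+1+1+1 = 4

4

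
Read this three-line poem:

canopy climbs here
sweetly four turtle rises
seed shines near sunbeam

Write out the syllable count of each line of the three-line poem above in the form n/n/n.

Line 1: "canopy climbs here": 3+1+1 = 5
Line 2: "sweetly four turtle rises": 2+1+2+2 = 7
Line 3: "seed shines near sunbeam": 1+1+1+2 = 5

5/7/5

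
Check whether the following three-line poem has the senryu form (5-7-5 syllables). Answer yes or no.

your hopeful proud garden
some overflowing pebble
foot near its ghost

No

Line 1: your (1), hopeful (2), proud (1), garden (2) → 6 (expected 5)
Line 2: some (1), overflowing (4), pebble (2) → 7 ✓
Line 3: foot (1), near (1), its (1), ghost (1) → 4 (expected 5)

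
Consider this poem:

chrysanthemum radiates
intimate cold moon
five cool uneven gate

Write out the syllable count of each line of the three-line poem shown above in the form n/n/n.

7/5/6

Line 1: chrysanthemum (4), radiates (3) → 7
Line 2: intimate (3), cold (1), moon (1) → 5
Line 3: five (1), cool (1), uneven (3), gate (1) → 6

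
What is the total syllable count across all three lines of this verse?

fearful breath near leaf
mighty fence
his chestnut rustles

13

Line 1: fearful(2) + breath(1) + near(1) + leaf(1) = 5
Line 2: mighty(2) + fence(1) = 3
Line 3: his(1) + chestnut(2) + rustles(2) = 5
Total: 5 + 3 + 5 = 13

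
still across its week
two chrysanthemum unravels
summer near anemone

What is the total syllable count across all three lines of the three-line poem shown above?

20

Line 1: still(1) + across(2) + its(1) + week(1) = 5
Line 2: two(1) + chrysanthemum(4) + unravels(3) = 8
Line 3: summer(2) + near(1) + anemone(4) = 7
Total: 5 + 8 + 7 = 20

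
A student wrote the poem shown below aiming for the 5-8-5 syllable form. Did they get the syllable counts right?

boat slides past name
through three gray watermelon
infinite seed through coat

Line 1: boat(1) + slides(1) + past(1) + name(1) = 4 (expected 5)
Line 2: through(1) + three(1) + gray(1) + watermelon(4) = 7 (expected 8)
Line 3: infinite(3) + seed(1) + through(1) + coat(1) = 6 (expected 5)

No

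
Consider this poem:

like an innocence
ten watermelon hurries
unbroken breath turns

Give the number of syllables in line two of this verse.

7

Line two: "ten watermelon hurries": 1+4+2 = 7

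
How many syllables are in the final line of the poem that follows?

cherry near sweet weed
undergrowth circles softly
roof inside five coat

5

The final line: "roof inside five coat": 1+2+1+1 = 5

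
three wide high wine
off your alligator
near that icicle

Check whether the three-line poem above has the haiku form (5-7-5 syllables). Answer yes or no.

Line 1: three(1) + wide(1) + high(1) + wine(1) = 4 (expected 5)
Line 2: off(1) + your(1) + alligator(4) = 6 (expected 7)
Line 3: near(1) + that(1) + icicle(3) = 5 ✓

No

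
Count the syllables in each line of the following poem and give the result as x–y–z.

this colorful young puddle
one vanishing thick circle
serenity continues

Line 1: this(1) + colorful(3) + young(1) + puddle(2) = 7
Line 2: one(1) + vanishing(3) + thick(1) + circle(2) = 7
Line 3: serenity(4) + continues(3) = 7

7–7–7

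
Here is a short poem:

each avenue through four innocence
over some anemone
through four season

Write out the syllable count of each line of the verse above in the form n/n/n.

9/7/4

Line 1: "each avenue through four innocence": 1+3+1+1+3 = 9
Line 2: "over some anemone": 2+1+4 = 7
Line 3: "through four season": 1+1+2 = 4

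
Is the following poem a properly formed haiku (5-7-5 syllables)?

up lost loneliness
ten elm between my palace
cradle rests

No

Line 1: "up lost loneliness": 1+1+3 = 5 ✓
Line 2: "ten elm between my palace": 1+1+2+1+2 = 7 ✓
Line 3: "cradle rests": 2+1 = 3 (expected 5)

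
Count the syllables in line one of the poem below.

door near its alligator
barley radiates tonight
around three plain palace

7

Line one: door(1) + near(1) + its(1) + alligator(4) = 7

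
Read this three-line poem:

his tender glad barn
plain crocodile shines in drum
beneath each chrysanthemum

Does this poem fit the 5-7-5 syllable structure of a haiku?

No

Line 1: his (1), tender (2), glad (1), barn (1) → 5 ✓
Line 2: plain (1), crocodile (3), shines (1), in (1), drum (1) → 7 ✓
Line 3: beneath (2), each (1), chrysanthemum (4) → 7 (expected 5)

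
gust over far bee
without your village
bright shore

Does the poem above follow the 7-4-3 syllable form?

Line 1: "gust over far bee": 1+2+1+1 = 5 (expected 7)
Line 2: "without your village": 2+1+2 = 5 (expected 4)
Line 3: "bright shore": 1+1 = 2 (expected 3)

No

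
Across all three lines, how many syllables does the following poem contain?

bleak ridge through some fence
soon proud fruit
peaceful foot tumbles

13

Line 1: "bleak ridge through some fence": 1+1+1+1+1 = 5
Line 2: "soon proud fruit": 1+1+1 = 3
Line 3: "peaceful foot tumbles": 2+1+2 = 5
Total: 5 + 3 + 5 = 13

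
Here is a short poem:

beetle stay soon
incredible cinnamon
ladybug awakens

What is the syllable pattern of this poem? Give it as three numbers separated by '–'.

4–7–6

Line 1: "beetle stay soon": 2+1+1 = 4
Line 2: "incredible cinnamon": 4+3 = 7
Line 3: "ladybug awakens": 3+3 = 6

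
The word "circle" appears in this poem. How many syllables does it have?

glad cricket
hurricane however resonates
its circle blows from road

2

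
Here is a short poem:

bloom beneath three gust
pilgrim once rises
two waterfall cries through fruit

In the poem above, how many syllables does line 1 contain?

5

Line 1: "bloom beneath three gust": 1+2+1+1 = 5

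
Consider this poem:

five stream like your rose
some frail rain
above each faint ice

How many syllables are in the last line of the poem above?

5

The last line: above(2) + each(1) + faint(1) + ice(1) = 5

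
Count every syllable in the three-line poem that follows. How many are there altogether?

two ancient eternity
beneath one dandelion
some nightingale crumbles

Line 1: two (1), ancient (2), eternity (4) → 7
Line 2: beneath (2), one (1), dandelion (4) → 7
Line 3: some (1), nightingale (3), crumbles (2) → 6
Total: 7 + 7 + 6 = 20

20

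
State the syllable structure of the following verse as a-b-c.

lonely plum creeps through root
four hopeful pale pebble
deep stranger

6-6-3

Line 1: lonely (2), plum (1), creeps (1), through (1), root (1) → 6
Line 2: four (1), hopeful (2), pale (1), pebble (2) → 6
Line 3: deep (1), stranger (2) → 3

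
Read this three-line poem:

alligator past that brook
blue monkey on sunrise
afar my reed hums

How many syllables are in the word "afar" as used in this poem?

2

"afar" has 2 syllables.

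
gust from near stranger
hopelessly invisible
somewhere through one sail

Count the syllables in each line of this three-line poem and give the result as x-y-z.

5-7-5

Line 1: "gust from near stranger": 1+1+1+2 = 5
Line 2: "hopelessly invisible": 3+4 = 7
Line 3: "somewhere through one sail": 2+1+1+1 = 5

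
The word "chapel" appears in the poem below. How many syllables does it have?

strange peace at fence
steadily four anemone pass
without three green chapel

"chapel" has 2 syllables.

2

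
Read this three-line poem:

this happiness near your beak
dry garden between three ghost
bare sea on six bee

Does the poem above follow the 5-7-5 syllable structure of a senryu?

Line 1: this (1), happiness (3), near (1), your (1), beak (1) → 7 (expected 5)
Line 2: dry (1), garden (2), between (2), three (1), ghost (1) → 7 ✓
Line 3: bare (1), sea (1), on (1), six (1), bee (1) → 5 ✓

No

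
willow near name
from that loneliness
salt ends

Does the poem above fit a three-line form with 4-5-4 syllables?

No

Line 1: willow(2) + near(1) + name(1) = 4 ✓
Line 2: from(1) + that(1) + loneliness(3) = 5 ✓
Line 3: salt(1) + ends(1) = 2 (expected 4)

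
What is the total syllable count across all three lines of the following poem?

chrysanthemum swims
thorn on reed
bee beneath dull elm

Line 1: "chrysanthemum swims": 4+1 = 5
Line 2: "thorn on reed": 1+1+1 = 3
Line 3: "bee beneath dull elm": 1+2+1+1 = 5
Total: 5 + 3 + 5 = 13

13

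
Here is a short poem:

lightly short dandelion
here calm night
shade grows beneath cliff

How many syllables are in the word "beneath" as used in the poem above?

2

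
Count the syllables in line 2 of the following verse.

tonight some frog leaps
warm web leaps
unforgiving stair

3

Line 2: warm(1) + web(1) + leaps(1) = 3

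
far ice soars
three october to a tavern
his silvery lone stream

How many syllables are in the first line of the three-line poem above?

3

The first line: far (1), ice (1), soars (1) → 3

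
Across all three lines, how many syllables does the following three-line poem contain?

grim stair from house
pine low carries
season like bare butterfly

15

Line 1: "grim stair from house": 1+1+1+1 = 4
Line 2: "pine low carries": 1+1+2 = 4
Line 3: "season like bare butterfly": 2+1+1+3 = 7
Total: 4 + 4 + 7 = 15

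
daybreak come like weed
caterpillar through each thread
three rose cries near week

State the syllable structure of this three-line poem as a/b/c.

5/7/5

Line 1: daybreak(2) + come(1) + like(1) + weed(1) = 5
Line 2: caterpillar(4) + through(1) + each(1) + thread(1) = 7
Line 3: three(1) + rose(1) + cries(1) + near(1) + week(1) = 5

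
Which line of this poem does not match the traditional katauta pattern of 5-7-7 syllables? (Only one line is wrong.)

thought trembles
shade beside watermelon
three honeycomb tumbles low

The first line

Line 1: thought (1), trembles (2) → 3 (expected 5)
Line 2: shade (1), beside (2), watermelon (4) → 7 ✓
Line 3: three (1), honeycomb (3), tumbles (2), low (1) → 7 ✓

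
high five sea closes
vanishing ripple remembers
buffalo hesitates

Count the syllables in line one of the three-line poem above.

5

Line one: high(1) + five(1) + sea(1) + closes(2) = 5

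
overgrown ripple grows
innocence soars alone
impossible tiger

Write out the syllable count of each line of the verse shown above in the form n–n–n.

6–6–6

Line 1: overgrown (3), ripple (2), grows (1) → 6
Line 2: innocence (3), soars (1), alone (2) → 6
Line 3: impossible (4), tiger (2) → 6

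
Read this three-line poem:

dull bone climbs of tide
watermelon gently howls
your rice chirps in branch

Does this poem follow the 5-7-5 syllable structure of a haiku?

Line 1: "dull bone climbs of tide": 1+1+1+1+1 = 5 ✓
Line 2: "watermelon gently howls": 4+2+1 = 7 ✓
Line 3: "your rice chirps in branch": 1+1+1+1+1 = 5 ✓

Yes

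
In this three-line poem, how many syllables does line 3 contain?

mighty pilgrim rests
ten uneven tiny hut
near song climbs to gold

5

Line 3: near(1) + song(1) + climbs(1) + to(1) + gold(1) = 5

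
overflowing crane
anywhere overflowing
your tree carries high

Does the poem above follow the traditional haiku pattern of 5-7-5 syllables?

Yes

Line 1: overflowing(4) + crane(1) = 5 ✓
Line 2: anywhere(3) + overflowing(4) = 7 ✓
Line 3: your(1) + tree(1) + carries(2) + high(1) = 5 ✓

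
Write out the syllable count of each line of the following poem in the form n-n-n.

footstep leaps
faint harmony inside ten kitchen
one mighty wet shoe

Line 1: footstep(2) + leaps(1) = 3
Line 2: faint(1) + harmony(3) + inside(2) + ten(1) + kitchen(2) = 9
Line 3: one(1) + mighty(2) + wet(1) + shoe(1) = 5

3-9-5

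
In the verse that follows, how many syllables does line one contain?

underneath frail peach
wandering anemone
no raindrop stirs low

5

Line one: "underneath frail peach": 3+1+1 = 5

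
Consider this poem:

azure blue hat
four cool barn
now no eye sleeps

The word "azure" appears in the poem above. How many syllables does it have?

2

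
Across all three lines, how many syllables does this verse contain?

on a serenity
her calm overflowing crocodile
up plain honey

Line 1: on (1), a (1), serenity (4) → 6
Line 2: her (1), calm (1), overflowing (4), crocodile (3) → 9
Line 3: up (1), plain (1), honey (2) → 4
Total: 6 + 9 + 4 = 19

19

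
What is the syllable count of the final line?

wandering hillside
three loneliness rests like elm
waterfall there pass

The final line: waterfall(3) + there(1) + pass(1) = 5

5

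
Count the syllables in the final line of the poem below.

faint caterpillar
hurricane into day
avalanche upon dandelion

The final line: avalanche(3) + upon(2) + dandelion(4) = 9

9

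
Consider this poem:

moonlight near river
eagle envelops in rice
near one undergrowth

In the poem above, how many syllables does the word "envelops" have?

3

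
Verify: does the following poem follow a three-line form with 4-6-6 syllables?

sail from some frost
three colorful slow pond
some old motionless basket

Line 1: sail(1) + from(1) + some(1) + frost(1) = 4 ✓
Line 2: three(1) + colorful(3) + slow(1) + pond(1) = 6 ✓
Line 3: some(1) + old(1) + motionless(3) + basket(2) = 7 (expected 6)

No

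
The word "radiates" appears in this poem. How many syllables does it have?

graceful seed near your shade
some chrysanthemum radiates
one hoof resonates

3

"radiates" has 3 syllables.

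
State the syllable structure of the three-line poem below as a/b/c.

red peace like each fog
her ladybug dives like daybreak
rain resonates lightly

Line 1: red(1) + peace(1) + like(1) + each(1) + fog(1) = 5
Line 2: her(1) + ladybug(3) + dives(1) + like(1) + daybreak(2) = 8
Line 3: rain(1) + resonates(3) + lightly(2) = 6

5/8/6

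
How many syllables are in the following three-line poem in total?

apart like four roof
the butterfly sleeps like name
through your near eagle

17

Line 1: apart (2), like (1), four (1), roof (1) → 5
Line 2: the (1), butterfly (3), sleeps (1), like (1), name (1) → 7
Line 3: through (1), your (1), near (1), eagle (2) → 5
Total: 5 + 7 + 5 = 17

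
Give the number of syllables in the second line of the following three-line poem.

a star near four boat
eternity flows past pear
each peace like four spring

7

The second line: eternity (4), flows (1), past (1), pear (1) → 7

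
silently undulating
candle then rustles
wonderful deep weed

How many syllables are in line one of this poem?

7

Line one: "silently undulating": 3+4 = 7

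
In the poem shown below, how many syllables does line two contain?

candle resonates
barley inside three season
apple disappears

Line two: barley (2), inside (2), three (1), season (2) → 7

7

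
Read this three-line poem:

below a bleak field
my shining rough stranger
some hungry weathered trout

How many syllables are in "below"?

2

"below" has 2 syllables.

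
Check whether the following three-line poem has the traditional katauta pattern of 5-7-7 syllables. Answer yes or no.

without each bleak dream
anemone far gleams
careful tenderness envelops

Line 1: without(2) + each(1) + bleak(1) + dream(1) = 5 ✓
Line 2: anemone(4) + far(1) + gleams(1) = 6 (expected 7)
Line 3: careful(2) + tenderness(3) + envelops(3) = 8 (expected 7)

No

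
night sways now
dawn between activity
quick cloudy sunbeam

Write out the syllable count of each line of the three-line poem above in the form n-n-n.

Line 1: "night sways now": 1+1+1 = 3
Line 2: "dawn between activity": 1+2+4 = 7
Line 3: "quick cloudy sunbeam": 1+2+2 = 5

3-7-5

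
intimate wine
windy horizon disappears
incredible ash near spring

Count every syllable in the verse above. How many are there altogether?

Line 1: intimate (3), wine (1) → 4
Line 2: windy (2), horizon (3), disappears (3) → 8
Line 3: incredible (4), ash (1), near (1), spring (1) → 7
Total: 4 + 8 + 7 = 19

19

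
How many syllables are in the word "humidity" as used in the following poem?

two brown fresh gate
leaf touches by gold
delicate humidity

4

"humidity" has 4 syllables.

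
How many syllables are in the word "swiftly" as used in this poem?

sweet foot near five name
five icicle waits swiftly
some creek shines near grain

2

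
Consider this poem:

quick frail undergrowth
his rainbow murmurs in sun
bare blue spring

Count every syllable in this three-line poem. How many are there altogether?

Line 1: quick(1) + frail(1) + undergrowth(3) = 5
Line 2: his(1) + rainbow(2) + murmurs(2) + in(1) + sun(1) = 7
Line 3: bare(1) + blue(1) + spring(1) = 3
Total: 5 + 7 + 3 = 15

15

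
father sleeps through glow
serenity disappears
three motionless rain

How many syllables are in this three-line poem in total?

Line 1: father(2) + sleeps(1) + through(1) + glow(1) = 5
Line 2: serenity(4) + disappears(3) = 7
Line 3: three(1) + motionless(3) + rain(1) = 5
Total: 5 + 7 + 5 = 17

17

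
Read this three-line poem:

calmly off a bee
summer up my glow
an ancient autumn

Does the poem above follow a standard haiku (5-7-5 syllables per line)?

No

Line 1: calmly (2), off (1), a (1), bee (1) → 5 ✓
Line 2: summer (2), up (1), my (1), glow (1) → 5 (expected 7)
Line 3: an (1), ancient (2), autumn (2) → 5 ✓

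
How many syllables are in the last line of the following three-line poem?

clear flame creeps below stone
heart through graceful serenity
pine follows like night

5

The last line: "pine follows like night": 1+2+1+1 = 5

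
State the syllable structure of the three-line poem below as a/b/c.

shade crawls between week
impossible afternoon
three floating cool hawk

5/7/5

Line 1: shade (1), crawls (1), between (2), week (1) → 5
Line 2: impossible (4), afternoon (3) → 7
Line 3: three (1), floating (2), cool (1), hawk (1) → 5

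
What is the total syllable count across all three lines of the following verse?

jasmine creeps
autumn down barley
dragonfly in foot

Line 1: jasmine(2) + creeps(1) = 3
Line 2: autumn(2) + down(1) + barley(2) = 5
Line 3: dragonfly(3) + in(1) + foot(1) = 5
Total: 3 + 5 + 5 = 13

13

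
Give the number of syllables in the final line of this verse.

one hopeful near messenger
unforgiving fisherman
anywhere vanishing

The final line: anywhere(3) + vanishing(3) = 6

6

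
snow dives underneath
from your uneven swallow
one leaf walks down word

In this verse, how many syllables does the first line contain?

5

The first line: snow (1), dives (1), underneath (3) → 5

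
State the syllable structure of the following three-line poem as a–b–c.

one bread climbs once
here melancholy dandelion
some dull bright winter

Line 1: one (1), bread (1), climbs (1), once (1) → 4
Line 2: here (1), melancholy (4), dandelion (4) → 9
Line 3: some (1), dull (1), bright (1), winter (2) → 5

4–9–5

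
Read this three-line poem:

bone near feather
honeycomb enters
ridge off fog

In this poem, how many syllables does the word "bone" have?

1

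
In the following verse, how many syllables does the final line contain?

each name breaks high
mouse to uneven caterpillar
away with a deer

The final line: "away with a deer": 2+1+1+1 = 5

5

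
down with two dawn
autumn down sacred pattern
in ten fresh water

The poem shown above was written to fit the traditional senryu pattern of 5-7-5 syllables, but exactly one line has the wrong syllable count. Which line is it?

Line 1: down (1), with (1), two (1), dawn (1) → 4 (expected 5)
Line 2: autumn (2), down (1), sacred (2), pattern (2) → 7 ✓
Line 3: in (1), ten (1), fresh (1), water (2) → 5 ✓

The first line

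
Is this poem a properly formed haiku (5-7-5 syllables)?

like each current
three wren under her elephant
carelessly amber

Line 1: "like each current": 1+1+2 = 4 (expected 5)
Line 2: "three wren under her elephant": 1+1+2+1+3 = 8 (expected 7)
Line 3: "carelessly amber": 3+2 = 5 ✓

No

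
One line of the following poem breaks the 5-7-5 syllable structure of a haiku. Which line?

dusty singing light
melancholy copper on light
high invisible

Line 2

Line 1: "dusty singing light": 2+2+1 = 5 ✓
Line 2: "melancholy copper on light": 4+2+1+1 = 8 (expected 7)
Line 3: "high invisible": 1+4 = 5 ✓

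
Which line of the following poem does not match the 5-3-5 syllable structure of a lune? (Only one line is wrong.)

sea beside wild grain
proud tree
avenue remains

Line 2

Line 1: "sea beside wild grain": 1+2+1+1 = 5 ✓
Line 2: "proud tree": 1+1 = 2 (expected 3)
Line 3: "avenue remains": 3+2 = 5 ✓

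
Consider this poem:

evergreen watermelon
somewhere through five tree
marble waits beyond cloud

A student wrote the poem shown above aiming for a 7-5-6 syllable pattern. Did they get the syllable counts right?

Line 1: "evergreen watermelon": 3+4 = 7 ✓
Line 2: "somewhere through five tree": 2+1+1+1 = 5 ✓
Line 3: "marble waits beyond cloud": 2+1+2+1 = 6 ✓

Yes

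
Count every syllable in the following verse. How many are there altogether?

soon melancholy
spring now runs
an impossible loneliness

Line 1: soon(1) + melancholy(4) = 5
Line 2: spring(1) + now(1) + runs(1) = 3
Line 3: an(1) + impossible(4) + loneliness(3) = 8
Total: 5 + 3 + 8 = 16

16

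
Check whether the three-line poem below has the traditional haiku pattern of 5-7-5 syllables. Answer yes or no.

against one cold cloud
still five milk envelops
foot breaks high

Line 1: against(2) + one(1) + cold(1) + cloud(1) = 5 ✓
Line 2: still(1) + five(1) + milk(1) + envelops(3) = 6 (expected 7)
Line 3: foot(1) + breaks(1) + high(1) = 3 (expected 5)

No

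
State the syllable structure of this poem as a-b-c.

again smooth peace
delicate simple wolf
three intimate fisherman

4-6-7

Line 1: again(2) + smooth(1) + peace(1) = 4
Line 2: delicate(3) + simple(2) + wolf(1) = 6
Line 3: three(1) + intimate(3) + fisherman(3) = 7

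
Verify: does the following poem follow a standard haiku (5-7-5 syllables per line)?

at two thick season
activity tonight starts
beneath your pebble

Line 1: "at two thick season": 1+1+1+2 = 5 ✓
Line 2: "activity tonight starts": 4+2+1 = 7 ✓
Line 3: "beneath your pebble": 2+1+2 = 5 ✓

Yes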